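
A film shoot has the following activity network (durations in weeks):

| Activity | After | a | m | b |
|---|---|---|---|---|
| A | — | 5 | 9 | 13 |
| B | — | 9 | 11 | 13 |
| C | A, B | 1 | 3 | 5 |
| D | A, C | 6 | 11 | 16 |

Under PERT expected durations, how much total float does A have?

2 weeks

te_A = (5 + 4·9 + 13)/6 = 54/6 = 9
te_B = (9 + 4·11 + 13)/6 = 66/6 = 11
te_C = (1 + 4·3 + 5)/6 = 18/6 = 3
te_D = (6 + 4·11 + 16)/6 = 66/6 = 11

Forward pass:
ES_A = 0; EF_A = 9
ES_B = 0; EF_B = 11
ES_C = max(EF_A=9, EF_B=11) = 11; EF_C = 11+3 = 14
ES_D = max(EF_A=9, EF_C=14) = 14; EF_D = 14+11 = 25
Expected project duration μ = 25 weeks. Critical path: B → C → D.

Backward pass:
LF_D = 25; LS_D = 25−11 = 14
LF_C = LS_D = 14; LS_C = 14−3 = 11
LF_B = LS_C = 11; LS_B = 11−11 = 0
LF_A = min(LS_C=11, LS_D=14) = 11; LS_A = 11−9 = 2
Slack_A = LS_A − ES_A = 2 − 0 = 2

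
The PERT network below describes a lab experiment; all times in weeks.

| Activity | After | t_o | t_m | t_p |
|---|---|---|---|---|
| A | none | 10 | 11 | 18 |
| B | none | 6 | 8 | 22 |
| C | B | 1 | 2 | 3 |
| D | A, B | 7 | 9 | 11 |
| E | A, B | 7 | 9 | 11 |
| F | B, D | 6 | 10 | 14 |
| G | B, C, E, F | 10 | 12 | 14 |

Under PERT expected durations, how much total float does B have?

te_A = (10 + 4·11 + 18)/6 = 72/6 = 12
te_B = (6 + 4·8 + 22)/6 = 60/6 = 10
te_C = (1 + 4·2 + 3)/6 = 12/6 = 2
te_D = (7 + 4·9 + 11)/6 = 54/6 = 9
te_E = (7 + 4·9 + 11)/6 = 54/6 = 9
te_F = (6 + 4·10 + 14)/6 = 60/6 = 10
te_G = (10 + 4·12 + 14)/6 = 72/6 = 12

Forward pass:
ES_A = 0; EF_A = 12
ES_B = 0; EF_B = 10
ES_C = 10; EF_C = 10+2 = 12
ES_D = max(EF_A=12, EF_B=10) = 12; EF_D = 12+9 = 21
ES_E = max(EF_A=12, EF_B=10) = 12; EF_E = 12+9 = 21
ES_F = max(EF_B=10, EF_D=21) = 21; EF_F = 21+10 = 31
ES_G = max(EF_B=10, EF_C=12, EF_E=21, EF_F=31) = 31; EF_G = 31+12 = 43
Expected project duration μ = 43 weeks. Critical path: A → D → F → G.

Backward pass:
LF_G = 43; LS_G = 43−12 = 31
LF_F = LS_G = 31; LS_F = 31−10 = 21
LF_E = LS_G = 31; LS_E = 31−9 = 22
LF_D = LS_F = 21; LS_D = 21−9 = 12
LF_C = LS_G = 31; LS_C = 31−2 = 29
LF_B = min(LS_C=29, LS_D=12, LS_E=22, LS_F=21, LS_G=31) = 12; LS_B = 12−10 = 2
LF_A = min(LS_D=12, LS_E=22) = 12; LS_A = 12−12 = 0
Slack_B = LS_B − ES_B = 2 − 0 = 2

2 weeks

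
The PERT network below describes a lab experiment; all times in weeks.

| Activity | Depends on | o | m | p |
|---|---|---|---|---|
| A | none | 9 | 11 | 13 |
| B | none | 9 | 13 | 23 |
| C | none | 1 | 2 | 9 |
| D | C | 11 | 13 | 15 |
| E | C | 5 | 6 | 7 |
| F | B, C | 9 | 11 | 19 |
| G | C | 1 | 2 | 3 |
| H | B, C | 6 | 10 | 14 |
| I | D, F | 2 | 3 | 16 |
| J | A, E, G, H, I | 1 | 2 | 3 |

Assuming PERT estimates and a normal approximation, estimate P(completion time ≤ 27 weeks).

0.053

te_A = (9 + 4·11 + 13)/6 = 66/6 = 11; σ²_A = ((13−9)/6)² = 0.444
te_B = (9 + 4·13 + 23)/6 = 84/6 = 14; σ²_B = ((23−9)/6)² = 5.444
te_C = (1 + 4·2 + 9)/6 = 18/6 = 3; σ²_C = ((9−1)/6)² = 1.778
te_D = (11 + 4·13 + 15)/6 = 78/6 = 13; σ²_D = ((15−11)/6)² = 0.444
te_E = (5 + 4·6 + 7)/6 = 36/6 = 6; σ²_E = ((7−5)/6)² = 0.111
te_F = (9 + 4·11 + 19)/6 = 72/6 = 12; σ²_F = ((19−9)/6)² = 2.778
te_G = (1 + 4·2 + 3)/6 = 12/6 = 2; σ²_G = ((3−1)/6)² = 0.111
te_H = (6 + 4·10 + 14)/6 = 60/6 = 10; σ²_H = ((14−6)/6)² = 1.778
te_I = (2 + 4·3 + 16)/6 = 30/6 = 5; σ²_I = ((16−2)/6)² = 5.444
te_J = (1 + 4·2 + 3)/6 = 12/6 = 2; σ²_J = ((3−1)/6)² = 0.111

Forward pass:
ES_A = 0; EF_A = 11
ES_B = 0; EF_B = 14
ES_C = 0; EF_C = 3
ES_D = 3; EF_D = 3+13 = 16
ES_E = 3; EF_E = 3+6 = 9
ES_F = max(EF_B=14, EF_C=3) = 14; EF_F = 14+12 = 26
ES_G = 3; EF_G = 3+2 = 5
ES_H = max(EF_B=14, EF_C=3) = 14; EF_H = 14+10 = 24
ES_I = max(EF_D=16, EF_F=26) = 26; EF_I = 26+5 = 31
ES_J = max(EF_A=11, EF_E=9, EF_G=5, EF_H=24, EF_I=31) = 31; EF_J = 31+2 = 33
Expected project duration μ = 33 weeks. Critical path: B → F → I → J.

Variance along critical path = 5.444 + 2.778 + 5.444 + 0.111 = 13.778; σ = √13.778 = 3.712 weeks.
Z = (27 − 33) / 3.712 = -1.616
P(T ≤ 27) = Φ(-1.616) ≈ 0.053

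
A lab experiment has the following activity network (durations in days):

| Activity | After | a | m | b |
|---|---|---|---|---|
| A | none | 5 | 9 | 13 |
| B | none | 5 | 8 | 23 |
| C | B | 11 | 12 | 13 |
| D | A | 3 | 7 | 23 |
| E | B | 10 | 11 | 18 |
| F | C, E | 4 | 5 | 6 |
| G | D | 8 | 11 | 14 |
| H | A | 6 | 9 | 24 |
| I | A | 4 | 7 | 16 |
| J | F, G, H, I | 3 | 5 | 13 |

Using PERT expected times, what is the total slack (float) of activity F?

te_A = (5 + 4·9 + 13)/6 = 54/6 = 9
te_B = (5 + 4·8 + 23)/6 = 60/6 = 10
te_C = (11 + 4·12 + 13)/6 = 72/6 = 12
te_D = (3 + 4·7 + 23)/6 = 54/6 = 9
te_E = (10 + 4·11 + 18)/6 = 72/6 = 12
te_F = (4 + 4·5 + 6)/6 = 30/6 = 5
te_G = (8 + 4·11 + 14)/6 = 66/6 = 11
te_H = (6 + 4·9 + 24)/6 = 66/6 = 11
te_I = (4 + 4·7 + 16)/6 = 48/6 = 8
te_J = (3 + 4·5 + 13)/6 = 36/6 = 6

Forward pass:
ES_A = 0; EF_A = 9
ES_B = 0; EF_B = 10
ES_C = 10; EF_C = 10+12 = 22
ES_D = 9; EF_D = 9+9 = 18
ES_E = 10; EF_E = 10+12 = 22
ES_F = max(EF_C=22, EF_E=22) = 22; EF_F = 22+5 = 27
ES_G = 18; EF_G = 18+11 = 29
ES_H = 9; EF_H = 9+11 = 20
ES_I = 9; EF_I = 9+8 = 17
ES_J = max(EF_F=27, EF_G=29, EF_H=20, EF_I=17) = 29; EF_J = 29+6 = 35
Expected project duration μ = 35 days. Critical path: A → D → G → J.

Backward pass:
LF_J = 35; LS_J = 35−6 = 29
LF_I = LS_J = 29; LS_I = 29−8 = 21
LF_H = LS_J = 29; LS_H = 29−11 = 18
LF_G = LS_J = 29; LS_G = 29−11 = 18
LF_F = LS_J = 29; LS_F = 29−5 = 24
LF_E = LS_F = 24; LS_E = 24−12 = 12
LF_D = LS_G = 18; LS_D = 18−9 = 9
LF_C = LS_F = 24; LS_C = 24−12 = 12
LF_B = min(LS_C=12, LS_E=12) = 12; LS_B = 12−10 = 2
LF_A = min(LS_D=9, LS_H=18, LS_I=21) = 9; LS_A = 9−9 = 0
Slack_F = LS_F − ES_F = 24 − 22 = 2

2 days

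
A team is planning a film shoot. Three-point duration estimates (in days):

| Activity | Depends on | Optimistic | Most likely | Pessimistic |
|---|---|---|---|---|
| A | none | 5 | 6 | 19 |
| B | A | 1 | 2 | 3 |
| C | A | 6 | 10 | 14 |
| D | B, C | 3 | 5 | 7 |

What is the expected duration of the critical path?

23 days

te_A = (5 + 4·6 + 19)/6 = 48/6 = 8
te_B = (1 + 4·2 + 3)/6 = 12/6 = 2
te_C = (6 + 4·10 + 14)/6 = 60/6 = 10
te_D = (3 + 4·5 + 7)/6 = 30/6 = 5

Forward pass:
ES_A = 0; EF_A = 8
ES_B = 8; EF_B = 8+2 = 10
ES_C = 8; EF_C = 8+10 = 18
ES_D = max(EF_B=10, EF_C=18) = 18; EF_D = 18+5 = 23
Expected project duration μ = 23 days. Critical path: A → C → D.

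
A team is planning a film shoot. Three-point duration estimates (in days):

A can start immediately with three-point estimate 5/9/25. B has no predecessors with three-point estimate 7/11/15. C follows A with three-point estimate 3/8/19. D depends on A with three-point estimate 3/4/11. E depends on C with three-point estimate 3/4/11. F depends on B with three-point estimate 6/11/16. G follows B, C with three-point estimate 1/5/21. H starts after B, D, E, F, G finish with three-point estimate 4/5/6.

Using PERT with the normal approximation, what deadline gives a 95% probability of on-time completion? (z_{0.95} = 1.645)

te_A = (5 + 4·9 + 25)/6 = 66/6 = 11; σ²_A = ((25−5)/6)² = 11.111
te_B = (7 + 4·11 + 15)/6 = 66/6 = 11; σ²_B = ((15−7)/6)² = 1.778
te_C = (3 + 4·8 + 19)/6 = 54/6 = 9; σ²_C = ((19−3)/6)² = 7.111
te_D = (3 + 4·4 + 11)/6 = 30/6 = 5; σ²_D = ((11−3)/6)² = 1.778
te_E = (3 + 4·4 + 11)/6 = 30/6 = 5; σ²_E = ((11−3)/6)² = 1.778
te_F = (6 + 4·11 + 16)/6 = 66/6 = 11; σ²_F = ((16−6)/6)² = 2.778
te_G = (1 + 4·5 + 21)/6 = 42/6 = 7; σ²_G = ((21−1)/6)² = 11.111
te_H = (4 + 4·5 + 6)/6 = 30/6 = 5; σ²_H = ((6−4)/6)² = 0.111

Forward pass:
ES_A = 0; EF_A = 11
ES_B = 0; EF_B = 11
ES_C = 11; EF_C = 11+9 = 20
ES_D = 11; EF_D = 11+5 = 16
ES_E = 20; EF_E = 20+5 = 25
ES_F = 11; EF_F = 11+11 = 22
ES_G = max(EF_B=11, EF_C=20) = 20; EF_G = 20+7 = 27
ES_H = max(EF_B=11, EF_D=16, EF_E=25, EF_F=22, EF_G=27) = 27; EF_H = 27+5 = 32
Expected project duration μ = 32 days. Critical path: A → C → G → H.

Variance along critical path = 11.111 + 7.111 + 11.111 + 0.111 = 29.444; σ = 5.426 days.
D = μ + z·σ = 32 + 1.645·5.426 = 40.9 days

40.9 days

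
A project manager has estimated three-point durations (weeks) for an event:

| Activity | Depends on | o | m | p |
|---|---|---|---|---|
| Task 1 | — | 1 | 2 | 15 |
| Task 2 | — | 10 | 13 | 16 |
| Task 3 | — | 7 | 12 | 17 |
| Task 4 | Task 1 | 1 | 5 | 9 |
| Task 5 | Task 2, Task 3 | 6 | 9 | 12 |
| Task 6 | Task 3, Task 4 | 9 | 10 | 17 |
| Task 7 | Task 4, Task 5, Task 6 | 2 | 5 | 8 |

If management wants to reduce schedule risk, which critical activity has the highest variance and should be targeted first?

Task 3

te_Task 1 = (1 + 4·2 + 15)/6 = 24/6 = 4; σ²_Task 1 = ((15−1)/6)² = 5.444
te_Task 2 = (10 + 4·13 + 16)/6 = 78/6 = 13; σ²_Task 2 = ((16−10)/6)² = 1.000
te_Task 3 = (7 + 4·12 + 17)/6 = 72/6 = 12; σ²_Task 3 = ((17−7)/6)² = 2.778
te_Task 4 = (1 + 4·5 + 9)/6 = 30/6 = 5; σ²_Task 4 = ((9−1)/6)² = 1.778
te_Task 5 = (6 + 4·9 + 12)/6 = 54/6 = 9; σ²_Task 5 = ((12−6)/6)² = 1.000
te_Task 6 = (9 + 4·10 + 17)/6 = 66/6 = 11; σ²_Task 6 = ((17−9)/6)² = 1.778
te_Task 7 = (2 + 4·5 + 8)/6 = 30/6 = 5; σ²_Task 7 = ((8−2)/6)² = 1.000

Forward pass:
ES_Task 1 = 0; EF_Task 1 = 4
ES_Task 2 = 0; EF_Task 2 = 13
ES_Task 3 = 0; EF_Task 3 = 12
ES_Task 4 = 4; EF_Task 4 = 4+5 = 9
ES_Task 5 = max(EF_Task 2=13, EF_Task 3=12) = 13; EF_Task 5 = 13+9 = 22
ES_Task 6 = max(EF_Task 3=12, EF_Task 4=9) = 12; EF_Task 6 = 12+11 = 23
ES_Task 7 = max(EF_Task 4=9, EF_Task 5=22, EF_Task 6=23) = 23; EF_Task 7 = 23+5 = 28
Expected project duration μ = 28 weeks. Critical path: Task 3 → Task 6 → Task 7.

Variances on critical path: σ²_Task 3=2.778, σ²_Task 6=1.778, σ²_Task 7=1.000.
Largest is σ²_Task 3 = 2.778.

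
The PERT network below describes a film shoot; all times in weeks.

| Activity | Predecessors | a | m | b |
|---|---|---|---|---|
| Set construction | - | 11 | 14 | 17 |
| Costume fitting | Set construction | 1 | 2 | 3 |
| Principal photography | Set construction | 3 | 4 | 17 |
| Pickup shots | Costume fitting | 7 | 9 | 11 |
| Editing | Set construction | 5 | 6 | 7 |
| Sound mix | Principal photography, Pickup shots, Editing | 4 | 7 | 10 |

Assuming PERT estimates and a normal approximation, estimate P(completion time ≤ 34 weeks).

0.895

te_Set construction = (11 + 4·14 + 17)/6 = 84/6 = 14; σ²_Set construction = ((17−11)/6)² = 1.000
te_Costume fitting = (1 + 4·2 + 3)/6 = 12/6 = 2; σ²_Costume fitting = ((3−1)/6)² = 0.111
te_Principal photography = (3 + 4·4 + 17)/6 = 36/6 = 6; σ²_Principal photography = ((17−3)/6)² = 5.444
te_Pickup shots = (7 + 4·9 + 11)/6 = 54/6 = 9; σ²_Pickup shots = ((11−7)/6)² = 0.444
te_Editing = (5 + 4·6 + 7)/6 = 36/6 = 6; σ²_Editing = ((7−5)/6)² = 0.111
te_Sound mix = (4 + 4·7 + 10)/6 = 42/6 = 7; σ²_Sound mix = ((10−4)/6)² = 1.000

Forward pass:
ES_Set construction = 0; EF_Set construction = 14
ES_Costume fitting = 14; EF_Costume fitting = 14+2 = 16
ES_Principal photography = 14; EF_Principal photography = 14+6 = 20
ES_Pickup shots = 16; EF_Pickup shots = 16+9 = 25
ES_Editing = 14; EF_Editing = 14+6 = 20
ES_Sound mix = max(EF_Principal photography=20, EF_Pickup shots=25, EF_Editing=20) = 25; EF_Sound mix = 25+7 = 32
Expected project duration μ = 32 weeks. Critical path: Set construction → Costume fitting → Pickup shots → Sound mix.

Variance along critical path = 1.000 + 0.111 + 0.444 + 1.000 = 2.556; σ = √2.556 = 1.599 weeks.
Z = (34 − 32) / 1.599 = 1.251
P(T ≤ 34) = Φ(1.251) ≈ 0.895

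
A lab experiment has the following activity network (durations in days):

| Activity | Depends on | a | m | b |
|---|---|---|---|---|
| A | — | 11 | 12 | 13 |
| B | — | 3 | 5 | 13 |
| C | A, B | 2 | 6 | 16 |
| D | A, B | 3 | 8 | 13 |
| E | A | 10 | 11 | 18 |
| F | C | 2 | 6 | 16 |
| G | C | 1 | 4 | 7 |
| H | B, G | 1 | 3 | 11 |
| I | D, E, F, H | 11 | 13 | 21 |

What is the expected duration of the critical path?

te_A = (11 + 4·12 + 13)/6 = 72/6 = 12
te_B = (3 + 4·5 + 13)/6 = 36/6 = 6
te_C = (2 + 4·6 + 16)/6 = 42/6 = 7
te_D = (3 + 4·8 + 13)/6 = 48/6 = 8
te_E = (10 + 4·11 + 18)/6 = 72/6 = 12
te_F = (2 + 4·6 + 16)/6 = 42/6 = 7
te_G = (1 + 4·4 + 7)/6 = 24/6 = 4
te_H = (1 + 4·3 + 11)/6 = 24/6 = 4
te_I = (11 + 4·13 + 21)/6 = 84/6 = 14

Forward pass:
ES_A = 0; EF_A = 12
ES_B = 0; EF_B = 6
ES_C = max(EF_A=12, EF_B=6) = 12; EF_C = 12+7 = 19
ES_D = max(EF_A=12, EF_B=6) = 12; EF_D = 12+8 = 20
ES_E = 12; EF_E = 12+12 = 24
ES_F = 19; EF_F = 19+7 = 26
ES_G = 19; EF_G = 19+4 = 23
ES_H = max(EF_B=6, EF_G=23) = 23; EF_H = 23+4 = 27
ES_I = max(EF_D=20, EF_E=24, EF_F=26, EF_H=27) = 27; EF_I = 27+14 = 41
Expected project duration μ = 41 days. Critical path: A → C → G → H → I.

41 days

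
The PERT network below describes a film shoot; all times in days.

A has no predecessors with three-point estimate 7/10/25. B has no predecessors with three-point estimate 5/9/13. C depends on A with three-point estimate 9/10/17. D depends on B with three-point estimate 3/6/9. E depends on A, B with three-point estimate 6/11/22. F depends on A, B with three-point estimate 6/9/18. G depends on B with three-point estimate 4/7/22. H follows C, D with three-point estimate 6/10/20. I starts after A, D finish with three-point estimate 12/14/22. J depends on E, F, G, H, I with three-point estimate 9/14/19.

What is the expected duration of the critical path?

48 days

te_A = (7 + 4·10 + 25)/6 = 72/6 = 12
te_B = (5 + 4·9 + 13)/6 = 54/6 = 9
te_C = (9 + 4·10 + 17)/6 = 66/6 = 11
te_D = (3 + 4·6 + 9)/6 = 36/6 = 6
te_E = (6 + 4·11 + 22)/6 = 72/6 = 12
te_F = (6 + 4·9 + 18)/6 = 60/6 = 10
te_G = (4 + 4·7 + 22)/6 = 54/6 = 9
te_H = (6 + 4·10 + 20)/6 = 66/6 = 11
te_I = (12 + 4·14 + 22)/6 = 90/6 = 15
te_J = (9 + 4·14 + 19)/6 = 84/6 = 14

Forward pass:
ES_A = 0; EF_A = 12
ES_B = 0; EF_B = 9
ES_C = 12; EF_C = 12+11 = 23
ES_D = 9; EF_D = 9+6 = 15
ES_E = max(EF_A=12, EF_B=9) = 12; EF_E = 12+12 = 24
ES_F = max(EF_A=12, EF_B=9) = 12; EF_F = 12+10 = 22
ES_G = 9; EF_G = 9+9 = 18
ES_H = max(EF_C=23, EF_D=15) = 23; EF_H = 23+11 = 34
ES_I = max(EF_A=12, EF_D=15) = 15; EF_I = 15+15 = 30
ES_J = max(EF_E=24, EF_F=22, EF_G=18, EF_H=34, EF_I=30) = 34; EF_J = 34+14 = 48
Expected project duration μ = 48 days. Critical path: A → C → H → J.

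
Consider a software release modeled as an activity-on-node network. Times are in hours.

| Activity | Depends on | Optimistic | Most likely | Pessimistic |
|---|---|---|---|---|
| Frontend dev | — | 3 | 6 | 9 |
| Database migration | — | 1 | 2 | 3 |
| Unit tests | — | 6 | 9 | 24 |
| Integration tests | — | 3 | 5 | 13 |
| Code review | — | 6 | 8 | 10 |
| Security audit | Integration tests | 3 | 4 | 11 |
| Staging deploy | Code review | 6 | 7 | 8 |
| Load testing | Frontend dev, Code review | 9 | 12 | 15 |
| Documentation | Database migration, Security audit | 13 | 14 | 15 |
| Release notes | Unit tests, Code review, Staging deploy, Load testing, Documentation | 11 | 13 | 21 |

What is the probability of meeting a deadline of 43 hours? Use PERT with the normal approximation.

te_Frontend dev = (3 + 4·6 + 9)/6 = 36/6 = 6; σ²_Frontend dev = ((9−3)/6)² = 1.000
te_Database migration = (1 + 4·2 + 3)/6 = 12/6 = 2; σ²_Database migration = ((3−1)/6)² = 0.111
te_Unit tests = (6 + 4·9 + 24)/6 = 66/6 = 11; σ²_Unit tests = ((24−6)/6)² = 9.000
te_Integration tests = (3 + 4·5 + 13)/6 = 36/6 = 6; σ²_Integration tests = ((13−3)/6)² = 2.778
te_Code review = (6 + 4·8 + 10)/6 = 48/6 = 8; σ²_Code review = ((10−6)/6)² = 0.444
te_Security audit = (3 + 4·4 + 11)/6 = 30/6 = 5; σ²_Security audit = ((11−3)/6)² = 1.778
te_Staging deploy = (6 + 4·7 + 8)/6 = 42/6 = 7; σ²_Staging deploy = ((8−6)/6)² = 0.111
te_Load testing = (9 + 4·12 + 15)/6 = 72/6 = 12; σ²_Load testing = ((15−9)/6)² = 1.000
te_Documentation = (13 + 4·14 + 15)/6 = 84/6 = 14; σ²_Documentation = ((15−13)/6)² = 0.111
te_Release notes = (11 + 4·13 + 21)/6 = 84/6 = 14; σ²_Release notes = ((21−11)/6)² = 2.778

Forward pass:
ES_Frontend dev = 0; EF_Frontend dev = 6
ES_Database migration = 0; EF_Database migration = 2
ES_Unit tests = 0; EF_Unit tests = 11
ES_Integration tests = 0; EF_Integration tests = 6
ES_Code review = 0; EF_Code review = 8
ES_Security audit = 6; EF_Security audit = 6+5 = 11
ES_Staging deploy = 8; EF_Staging deploy = 8+7 = 15
ES_Load testing = max(EF_Frontend dev=6, EF_Code review=8) = 8; EF_Load testing = 8+12 = 20
ES_Documentation = max(EF_Database migration=2, EF_Security audit=11) = 11; EF_Documentation = 11+14 = 25
ES_Release notes = max(EF_Unit tests=11, EF_Code review=8, EF_Staging deploy=15, EF_Load testing=20, EF_Documentation=25) = 25; EF_Release notes = 25+14 = 39
Expected project duration μ = 39 hours. Critical path: Integration tests → Security audit → Documentation → Release notes.

Variance along critical path = 2.778 + 1.778 + 0.111 + 2.778 = 7.444; σ = √7.444 = 2.728 hours.
Z = (43 − 39) / 2.728 = 1.466
P(T ≤ 43) = Φ(1.466) ≈ 0.929

0.929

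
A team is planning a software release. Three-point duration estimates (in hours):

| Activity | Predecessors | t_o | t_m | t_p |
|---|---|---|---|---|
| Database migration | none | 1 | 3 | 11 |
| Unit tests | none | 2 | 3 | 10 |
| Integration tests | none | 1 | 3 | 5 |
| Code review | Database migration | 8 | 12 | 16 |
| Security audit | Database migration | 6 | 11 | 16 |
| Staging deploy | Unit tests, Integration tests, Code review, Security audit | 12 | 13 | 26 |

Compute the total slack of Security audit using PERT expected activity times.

te_Database migration = (1 + 4·3 + 11)/6 = 24/6 = 4
te_Unit tests = (2 + 4·3 + 10)/6 = 24/6 = 4
te_Integration tests = (1 + 4·3 + 5)/6 = 18/6 = 3
te_Code review = (8 + 4·12 + 16)/6 = 72/6 = 12
te_Security audit = (6 + 4·11 + 16)/6 = 66/6 = 11
te_Staging deploy = (12 + 4·13 + 26)/6 = 90/6 = 15

Forward pass:
ES_Database migration = 0; EF_Database migration = 4
ES_Unit tests = 0; EF_Unit tests = 4
ES_Integration tests = 0; EF_Integration tests = 3
ES_Code review = 4; EF_Code review = 4+12 = 16
ES_Security audit = 4; EF_Security audit = 4+11 = 15
ES_Staging deploy = max(EF_Unit tests=4, EF_Integration tests=3, EF_Code review=16, EF_Security audit=15) = 16; EF_Staging deploy = 16+15 = 31
Expected project duration μ = 31 hours. Critical path: Database migration → Code review → Staging deploy.

Backward pass:
LF_Staging deploy = 31; LS_Staging deploy = 31−15 = 16
LF_Security audit = LS_Staging deploy = 16; LS_Security audit = 16−11 = 5
LF_Code review = LS_Staging deploy = 16; LS_Code review = 16−12 = 4
LF_Integration tests = LS_Staging deploy = 16; LS_Integration tests = 16−3 = 13
LF_Unit tests = LS_Staging deploy = 16; LS_Unit tests = 16−4 = 12
LF_Database migration = min(LS_Code review=4, LS_Security audit=5) = 4; LS_Database migration = 4−4 = 0
Slack_Security audit = LS_Security audit − ES_Security audit = 5 − 4 = 1

1 hours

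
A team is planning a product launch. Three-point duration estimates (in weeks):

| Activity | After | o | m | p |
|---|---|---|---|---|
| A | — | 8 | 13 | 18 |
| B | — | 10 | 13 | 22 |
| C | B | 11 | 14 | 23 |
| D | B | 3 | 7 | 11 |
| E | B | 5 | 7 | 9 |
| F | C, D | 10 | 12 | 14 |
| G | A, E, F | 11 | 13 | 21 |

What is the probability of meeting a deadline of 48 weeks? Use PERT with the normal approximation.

te_A = (8 + 4·13 + 18)/6 = 78/6 = 13; σ²_A = ((18−8)/6)² = 2.778
te_B = (10 + 4·13 + 22)/6 = 84/6 = 14; σ²_B = ((22−10)/6)² = 4.000
te_C = (11 + 4·14 + 23)/6 = 90/6 = 15; σ²_C = ((23−11)/6)² = 4.000
te_D = (3 + 4·7 + 11)/6 = 42/6 = 7; σ²_D = ((11−3)/6)² = 1.778
te_E = (5 + 4·7 + 9)/6 = 42/6 = 7; σ²_E = ((9−5)/6)² = 0.444
te_F = (10 + 4·12 + 14)/6 = 72/6 = 12; σ²_F = ((14−10)/6)² = 0.444
te_G = (11 + 4·13 + 21)/6 = 84/6 = 14; σ²_G = ((21−11)/6)² = 2.778

Forward pass:
ES_A = 0; EF_A = 13
ES_B = 0; EF_B = 14
ES_C = 14; EF_C = 14+15 = 29
ES_D = 14; EF_D = 14+7 = 21
ES_E = 14; EF_E = 14+7 = 21
ES_F = max(EF_C=29, EF_D=21) = 29; EF_F = 29+12 = 41
ES_G = max(EF_A=13, EF_E=21, EF_F=41) = 41; EF_G = 41+14 = 55
Expected project duration μ = 55 weeks. Critical path: B → C → F → G.

Variance along critical path = 4.000 + 4.000 + 0.444 + 2.778 = 11.222; σ = √11.222 = 3.350 weeks.
Z = (48 − 55) / 3.350 = -2.090
P(T ≤ 48) = Φ(-2.090) ≈ 0.018

0.018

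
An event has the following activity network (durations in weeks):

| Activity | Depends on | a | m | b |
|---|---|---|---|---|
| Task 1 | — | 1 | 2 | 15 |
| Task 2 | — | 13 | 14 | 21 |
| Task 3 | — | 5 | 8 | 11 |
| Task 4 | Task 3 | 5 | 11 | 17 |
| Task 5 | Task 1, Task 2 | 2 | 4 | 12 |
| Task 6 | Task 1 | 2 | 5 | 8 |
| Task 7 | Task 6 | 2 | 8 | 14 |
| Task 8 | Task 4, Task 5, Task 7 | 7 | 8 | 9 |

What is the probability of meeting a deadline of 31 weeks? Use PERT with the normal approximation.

te_Task 1 = (1 + 4·2 + 15)/6 = 24/6 = 4; σ²_Task 1 = ((15−1)/6)² = 5.444
te_Task 2 = (13 + 4·14 + 21)/6 = 90/6 = 15; σ²_Task 2 = ((21−13)/6)² = 1.778
te_Task 3 = (5 + 4·8 + 11)/6 = 48/6 = 8; σ²_Task 3 = ((11−5)/6)² = 1.000
te_Task 4 = (5 + 4·11 + 17)/6 = 66/6 = 11; σ²_Task 4 = ((17−5)/6)² = 4.000
te_Task 5 = (2 + 4·4 + 12)/6 = 30/6 = 5; σ²_Task 5 = ((12−2)/6)² = 2.778
te_Task 6 = (2 + 4·5 + 8)/6 = 30/6 = 5; σ²_Task 6 = ((8−2)/6)² = 1.000
te_Task 7 = (2 + 4·8 + 14)/6 = 48/6 = 8; σ²_Task 7 = ((14−2)/6)² = 4.000
te_Task 8 = (7 + 4·8 + 9)/6 = 48/6 = 8; σ²_Task 8 = ((9−7)/6)² = 0.111

Forward pass:
ES_Task 1 = 0; EF_Task 1 = 4
ES_Task 2 = 0; EF_Task 2 = 15
ES_Task 3 = 0; EF_Task 3 = 8
ES_Task 4 = 8; EF_Task 4 = 8+11 = 19
ES_Task 5 = max(EF_Task 1=4, EF_Task 2=15) = 15; EF_Task 5 = 15+5 = 20
ES_Task 6 = 4; EF_Task 6 = 4+5 = 9
ES_Task 7 = 9; EF_Task 7 = 9+8 = 17
ES_Task 8 = max(EF_Task 4=19, EF_Task 5=20, EF_Task 7=17) = 20; EF_Task 8 = 20+8 = 28
Expected project duration μ = 28 weeks. Critical path: Task 2 → Task 5 → Task 8.

Variance along critical path = 1.778 + 2.778 + 0.111 = 4.667; σ = √4.667 = 2.160 weeks.
Z = (31 − 28) / 2.160 = 1.389
P(T ≤ 31) = Φ(1.389) ≈ 0.918

0.918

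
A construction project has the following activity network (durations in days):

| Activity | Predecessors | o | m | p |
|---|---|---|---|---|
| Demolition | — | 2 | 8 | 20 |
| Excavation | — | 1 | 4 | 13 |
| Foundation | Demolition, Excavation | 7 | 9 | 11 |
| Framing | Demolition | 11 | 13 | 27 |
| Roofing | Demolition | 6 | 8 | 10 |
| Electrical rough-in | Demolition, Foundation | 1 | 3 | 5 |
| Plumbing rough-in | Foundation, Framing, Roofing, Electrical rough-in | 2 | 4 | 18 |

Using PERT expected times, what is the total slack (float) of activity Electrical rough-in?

3 days

te_Demolition = (2 + 4·8 + 20)/6 = 54/6 = 9
te_Excavation = (1 + 4·4 + 13)/6 = 30/6 = 5
te_Foundation = (7 + 4·9 + 11)/6 = 54/6 = 9
te_Framing = (11 + 4·13 + 27)/6 = 90/6 = 15
te_Roofing = (6 + 4·8 + 10)/6 = 48/6 = 8
te_Electrical rough-in = (1 + 4·3 + 5)/6 = 18/6 = 3
te_Plumbing rough-in = (2 + 4·4 + 18)/6 = 36/6 = 6

Forward pass:
ES_Demolition = 0; EF_Demolition = 9
ES_Excavation = 0; EF_Excavation = 5
ES_Foundation = max(EF_Demolition=9, EF_Excavation=5) = 9; EF_Foundation = 9+9 = 18
ES_Framing = 9; EF_Framing = 9+15 = 24
ES_Roofing = 9; EF_Roofing = 9+8 = 17
ES_Electrical rough-in = max(EF_Demolition=9, EF_Foundation=18) = 18; EF_Electrical rough-in = 18+3 = 21
ES_Plumbing rough-in = max(EF_Foundation=18, EF_Framing=24, EF_Roofing=17, EF_Electrical rough-in=21) = 24; EF_Plumbing rough-in = 24+6 = 30
Expected project duration μ = 30 days. Critical path: Demolition → Framing → Plumbing rough-in.

Backward pass:
LF_Plumbing rough-in = 30; LS_Plumbing rough-in = 30−6 = 24
LF_Electrical rough-in = LS_Plumbing rough-in = 24; LS_Electrical rough-in = 24−3 = 21
LF_Roofing = LS_Plumbing rough-in = 24; LS_Roofing = 24−8 = 16
LF_Framing = LS_Plumbing rough-in = 24; LS_Framing = 24−15 = 9
LF_Foundation = min(LS_Electrical rough-in=21, LS_Plumbing rough-in=24) = 21; LS_Foundation = 21−9 = 12
LF_Excavation = LS_Foundation = 12; LS_Excavation = 12−5 = 7
LF_Demolition = min(LS_Foundation=12, LS_Framing=9, LS_Roofing=16, LS_Electrical rough-in=21) = 9; LS_Demolition = 9−9 = 0
Slack_Electrical rough-in = LS_Electrical rough-in − ES_Electrical rough-in = 21 − 18 = 3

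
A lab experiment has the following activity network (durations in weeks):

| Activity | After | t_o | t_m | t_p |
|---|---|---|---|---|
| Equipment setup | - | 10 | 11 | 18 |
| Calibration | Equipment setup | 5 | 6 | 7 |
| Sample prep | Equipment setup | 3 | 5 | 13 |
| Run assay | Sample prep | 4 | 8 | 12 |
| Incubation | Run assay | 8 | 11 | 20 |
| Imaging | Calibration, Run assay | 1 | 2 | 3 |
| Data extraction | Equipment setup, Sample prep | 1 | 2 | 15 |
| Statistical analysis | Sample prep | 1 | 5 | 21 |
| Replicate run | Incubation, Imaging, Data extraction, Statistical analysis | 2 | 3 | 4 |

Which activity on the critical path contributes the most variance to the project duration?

te_Equipment setup = (10 + 4·11 + 18)/6 = 72/6 = 12; σ²_Equipment setup = ((18−10)/6)² = 1.778
te_Calibration = (5 + 4·6 + 7)/6 = 36/6 = 6; σ²_Calibration = ((7−5)/6)² = 0.111
te_Sample prep = (3 + 4·5 + 13)/6 = 36/6 = 6; σ²_Sample prep = ((13−3)/6)² = 2.778
te_Run assay = (4 + 4·8 + 12)/6 = 48/6 = 8; σ²_Run assay = ((12−4)/6)² = 1.778
te_Incubation = (8 + 4·11 + 20)/6 = 72/6 = 12; σ²_Incubation = ((20−8)/6)² = 4.000
te_Imaging = (1 + 4·2 + 3)/6 = 12/6 = 2; σ²_Imaging = ((3−1)/6)² = 0.111
te_Data extraction = (1 + 4·2 + 15)/6 = 24/6 = 4; σ²_Data extraction = ((15−1)/6)² = 5.444
te_Statistical analysis = (1 + 4·5 + 21)/6 = 42/6 = 7; σ²_Statistical analysis = ((21−1)/6)² = 11.111
te_Replicate run = (2 + 4·3 + 4)/6 = 18/6 = 3; σ²_Replicate run = ((4−2)/6)² = 0.111

Forward pass:
ES_Equipment setup = 0; EF_Equipment setup = 12
ES_Calibration = 12; EF_Calibration = 12+6 = 18
ES_Sample prep = 12; EF_Sample prep = 12+6 = 18
ES_Run assay = 18; EF_Run assay = 18+8 = 26
ES_Incubation = 26; EF_Incubation = 26+12 = 38
ES_Imaging = max(EF_Calibration=18, EF_Run assay=26) = 26; EF_Imaging = 26+2 = 28
ES_Data extraction = max(EF_Equipment setup=12, EF_Sample prep=18) = 18; EF_Data extraction = 18+4 = 22
ES_Statistical analysis = 18; EF_Statistical analysis = 18+7 = 25
ES_Replicate run = max(EF_Incubation=38, EF_Imaging=28, EF_Data extraction=22, EF_Statistical analysis=25) = 38; EF_Replicate run = 38+3 = 41
Expected project duration μ = 41 weeks. Critical path: Equipment setup → Sample prep → Run assay → Incubation → Replicate run.

Variances on critical path: σ²_Equipment setup=1.778, σ²_Sample prep=2.778, σ²_Run assay=1.778, σ²_Incubation=4.000, σ²_Replicate run=0.111.
Largest is σ²_Incubation = 4.000.

Incubation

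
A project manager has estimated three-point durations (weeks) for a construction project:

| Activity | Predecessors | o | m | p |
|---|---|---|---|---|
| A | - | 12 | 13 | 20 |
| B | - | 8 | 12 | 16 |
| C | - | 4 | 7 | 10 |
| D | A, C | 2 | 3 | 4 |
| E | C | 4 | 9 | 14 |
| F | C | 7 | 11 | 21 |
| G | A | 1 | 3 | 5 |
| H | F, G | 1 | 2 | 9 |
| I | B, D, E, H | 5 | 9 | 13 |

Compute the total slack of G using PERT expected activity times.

2 weeks

te_A = (12 + 4·13 + 20)/6 = 84/6 = 14
te_B = (8 + 4·12 + 16)/6 = 72/6 = 12
te_C = (4 + 4·7 + 10)/6 = 42/6 = 7
te_D = (2 + 4·3 + 4)/6 = 18/6 = 3
te_E = (4 + 4·9 + 14)/6 = 54/6 = 9
te_F = (7 + 4·11 + 21)/6 = 72/6 = 12
te_G = (1 + 4·3 + 5)/6 = 18/6 = 3
te_H = (1 + 4·2 + 9)/6 = 18/6 = 3
te_I = (5 + 4·9 + 13)/6 = 54/6 = 9

Forward pass:
ES_A = 0; EF_A = 14
ES_B = 0; EF_B = 12
ES_C = 0; EF_C = 7
ES_D = max(EF_A=14, EF_C=7) = 14; EF_D = 14+3 = 17
ES_E = 7; EF_E = 7+9 = 16
ES_F = 7; EF_F = 7+12 = 19
ES_G = 14; EF_G = 14+3 = 17
ES_H = max(EF_F=19, EF_G=17) = 19; EF_H = 19+3 = 22
ES_I = max(EF_B=12, EF_D=17, EF_E=16, EF_H=22) = 22; EF_I = 22+9 = 31
Expected project duration μ = 31 weeks. Critical path: C → F → H → I.

Backward pass:
LF_I = 31; LS_I = 31−9 = 22
LF_H = LS_I = 22; LS_H = 22−3 = 19
LF_G = LS_H = 19; LS_G = 19−3 = 16
LF_F = LS_H = 19; LS_F = 19−12 = 7
LF_E = LS_I = 22; LS_E = 22−9 = 13
LF_D = LS_I = 22; LS_D = 22−3 = 19
LF_C = min(LS_D=19, LS_E=13, LS_F=7) = 7; LS_C = 7−7 = 0
LF_B = LS_I = 22; LS_B = 22−12 = 10
LF_A = min(LS_D=19, LS_G=16) = 16; LS_A = 16−14 = 2
Slack_G = LS_G − ES_G = 16 − 14 = 2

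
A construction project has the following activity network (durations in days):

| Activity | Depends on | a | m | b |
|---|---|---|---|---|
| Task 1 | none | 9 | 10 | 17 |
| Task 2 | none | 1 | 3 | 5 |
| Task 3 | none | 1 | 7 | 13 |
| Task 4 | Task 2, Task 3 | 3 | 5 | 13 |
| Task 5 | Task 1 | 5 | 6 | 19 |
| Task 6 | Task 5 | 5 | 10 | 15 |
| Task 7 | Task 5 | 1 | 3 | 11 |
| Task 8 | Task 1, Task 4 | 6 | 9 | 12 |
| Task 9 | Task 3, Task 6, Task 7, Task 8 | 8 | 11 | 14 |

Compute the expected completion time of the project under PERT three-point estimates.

40 days

te_Task 1 = (9 + 4·10 + 17)/6 = 66/6 = 11
te_Task 2 = (1 + 4·3 + 5)/6 = 18/6 = 3
te_Task 3 = (1 + 4·7 + 13)/6 = 42/6 = 7
te_Task 4 = (3 + 4·5 + 13)/6 = 36/6 = 6
te_Task 5 = (5 + 4·6 + 19)/6 = 48/6 = 8
te_Task 6 = (5 + 4·10 + 15)/6 = 60/6 = 10
te_Task 7 = (1 + 4·3 + 11)/6 = 24/6 = 4
te_Task 8 = (6 + 4·9 + 12)/6 = 54/6 = 9
te_Task 9 = (8 + 4·11 + 14)/6 = 66/6 = 11

Forward pass:
ES_Task 1 = 0; EF_Task 1 = 11
ES_Task 2 = 0; EF_Task 2 = 3
ES_Task 3 = 0; EF_Task 3 = 7
ES_Task 4 = max(EF_Task 2=3, EF_Task 3=7) = 7; EF_Task 4 = 7+6 = 13
ES_Task 5 = 11; EF_Task 5 = 11+8 = 19
ES_Task 6 = 19; EF_Task 6 = 19+10 = 29
ES_Task 7 = 19; EF_Task 7 = 19+4 = 23
ES_Task 8 = max(EF_Task 1=11, EF_Task 4=13) = 13; EF_Task 8 = 13+9 = 22
ES_Task 9 = max(EF_Task 3=7, EF_Task 6=29, EF_Task 7=23, EF_Task 8=22) = 29; EF_Task 9 = 29+11 = 40
Expected project duration μ = 40 days. Critical path: Task 1 → Task 5 → Task 6 → Task 9.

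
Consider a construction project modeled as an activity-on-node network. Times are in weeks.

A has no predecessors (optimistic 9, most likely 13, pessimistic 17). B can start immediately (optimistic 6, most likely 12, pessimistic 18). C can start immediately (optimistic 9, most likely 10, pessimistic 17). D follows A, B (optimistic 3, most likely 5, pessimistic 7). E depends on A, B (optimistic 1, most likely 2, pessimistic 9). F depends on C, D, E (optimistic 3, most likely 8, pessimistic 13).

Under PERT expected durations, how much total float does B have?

te_A = (9 + 4·13 + 17)/6 = 78/6 = 13
te_B = (6 + 4·12 + 18)/6 = 72/6 = 12
te_C = (9 + 4·10 + 17)/6 = 66/6 = 11
te_D = (3 + 4·5 + 7)/6 = 30/6 = 5
te_E = (1 + 4·2 + 9)/6 = 18/6 = 3
te_F = (3 + 4·8 + 13)/6 = 48/6 = 8

Forward pass:
ES_A = 0; EF_A = 13
ES_B = 0; EF_B = 12
ES_C = 0; EF_C = 11
ES_D = max(EF_A=13, EF_B=12) = 13; EF_D = 13+5 = 18
ES_E = max(EF_A=13, EF_B=12) = 13; EF_E = 13+3 = 16
ES_F = max(EF_C=11, EF_D=18, EF_E=16) = 18; EF_F = 18+8 = 26
Expected project duration μ = 26 weeks. Critical path: A → D → F.

Backward pass:
LF_F = 26; LS_F = 26−8 = 18
LF_E = LS_F = 18; LS_E = 18−3 = 15
LF_D = LS_F = 18; LS_D = 18−5 = 13
LF_C = LS_F = 18; LS_C = 18−11 = 7
LF_B = min(LS_D=13, LS_E=15) = 13; LS_B = 13−12 = 1
LF_A = min(LS_D=13, LS_E=15) = 13; LS_A = 13−13 = 0
Slack_B = LS_B − ES_B = 1 − 0 = 1

1 weeks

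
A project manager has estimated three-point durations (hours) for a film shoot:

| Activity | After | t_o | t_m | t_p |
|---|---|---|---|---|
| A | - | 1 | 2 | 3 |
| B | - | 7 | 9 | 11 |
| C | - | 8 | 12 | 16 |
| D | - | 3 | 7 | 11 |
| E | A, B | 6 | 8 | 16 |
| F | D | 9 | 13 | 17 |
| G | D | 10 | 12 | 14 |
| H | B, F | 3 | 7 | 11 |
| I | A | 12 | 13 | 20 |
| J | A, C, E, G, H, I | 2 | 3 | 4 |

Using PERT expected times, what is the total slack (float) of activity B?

te_A = (1 + 4·2 + 3)/6 = 12/6 = 2
te_B = (7 + 4·9 + 11)/6 = 54/6 = 9
te_C = (8 + 4·12 + 16)/6 = 72/6 = 12
te_D = (3 + 4·7 + 11)/6 = 42/6 = 7
te_E = (6 + 4·8 + 16)/6 = 54/6 = 9
te_F = (9 + 4·13 + 17)/6 = 78/6 = 13
te_G = (10 + 4·12 + 14)/6 = 72/6 = 12
te_H = (3 + 4·7 + 11)/6 = 42/6 = 7
te_I = (12 + 4·13 + 20)/6 = 84/6 = 14
te_J = (2 + 4·3 + 4)/6 = 18/6 = 3

Forward pass:
ES_A = 0; EF_A = 2
ES_B = 0; EF_B = 9
ES_C = 0; EF_C = 12
ES_D = 0; EF_D = 7
ES_E = max(EF_A=2, EF_B=9) = 9; EF_E = 9+9 = 18
ES_F = 7; EF_F = 7+13 = 20
ES_G = 7; EF_G = 7+12 = 19
ES_H = max(EF_B=9, EF_F=20) = 20; EF_H = 20+7 = 27
ES_I = 2; EF_I = 2+14 = 16
ES_J = max(EF_A=2, EF_C=12, EF_E=18, EF_G=19, EF_H=27, EF_I=16) = 27; EF_J = 27+3 = 30
Expected project duration μ = 30 hours. Critical path: D → F → H → J.

Backward pass:
LF_J = 30; LS_J = 30−3 = 27
LF_I = LS_J = 27; LS_I = 27−14 = 13
LF_H = LS_J = 27; LS_H = 27−7 = 20
LF_G = LS_J = 27; LS_G = 27−12 = 15
LF_F = LS_H = 20; LS_F = 20−13 = 7
LF_E = LS_J = 27; LS_E = 27−9 = 18
LF_D = min(LS_F=7, LS_G=15) = 7; LS_D = 7−7 = 0
LF_C = LS_J = 27; LS_C = 27−12 = 15
LF_B = min(LS_E=18, LS_H=20) = 18; LS_B = 18−9 = 9
LF_A = min(LS_E=18, LS_I=13, LS_J=27) = 13; LS_A = 13−2 = 11
Slack_B = LS_B − ES_B = 9 − 0 = 9

9 hours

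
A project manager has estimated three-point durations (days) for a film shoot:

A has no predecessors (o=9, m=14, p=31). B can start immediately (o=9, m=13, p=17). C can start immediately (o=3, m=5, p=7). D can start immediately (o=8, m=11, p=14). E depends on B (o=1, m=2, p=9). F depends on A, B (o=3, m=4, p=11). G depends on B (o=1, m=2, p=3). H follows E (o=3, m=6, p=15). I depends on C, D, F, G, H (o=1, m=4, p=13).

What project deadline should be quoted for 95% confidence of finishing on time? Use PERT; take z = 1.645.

te_A = (9 + 4·14 + 31)/6 = 96/6 = 16; σ²_A = ((31−9)/6)² = 13.444
te_B = (9 + 4·13 + 17)/6 = 78/6 = 13; σ²_B = ((17−9)/6)² = 1.778
te_C = (3 + 4·5 + 7)/6 = 30/6 = 5; σ²_C = ((7−3)/6)² = 0.444
te_D = (8 + 4·11 + 14)/6 = 66/6 = 11; σ²_D = ((14−8)/6)² = 1.000
te_E = (1 + 4·2 + 9)/6 = 18/6 = 3; σ²_E = ((9−1)/6)² = 1.778
te_F = (3 + 4·4 + 11)/6 = 30/6 = 5; σ²_F = ((11−3)/6)² = 1.778
te_G = (1 + 4·2 + 3)/6 = 12/6 = 2; σ²_G = ((3−1)/6)² = 0.111
te_H = (3 + 4·6 + 15)/6 = 42/6 = 7; σ²_H = ((15−3)/6)² = 4.000
te_I = (1 + 4·4 + 13)/6 = 30/6 = 5; σ²_I = ((13−1)/6)² = 4.000

Forward pass:
ES_A = 0; EF_A = 16
ES_B = 0; EF_B = 13
ES_C = 0; EF_C = 5
ES_D = 0; EF_D = 11
ES_E = 13; EF_E = 13+3 = 16
ES_F = max(EF_A=16, EF_B=13) = 16; EF_F = 16+5 = 21
ES_G = 13; EF_G = 13+2 = 15
ES_H = 16; EF_H = 16+7 = 23
ES_I = max(EF_C=5, EF_D=11, EF_F=21, EF_G=15, EF_H=23) = 23; EF_I = 23+5 = 28
Expected project duration μ = 28 days. Critical path: B → E → H → I.

Variance along critical path = 1.778 + 1.778 + 4.000 + 4.000 = 11.556; σ = 3.399 days.
D = μ + z·σ = 28 + 1.645·3.399 = 33.6 days

33.6 days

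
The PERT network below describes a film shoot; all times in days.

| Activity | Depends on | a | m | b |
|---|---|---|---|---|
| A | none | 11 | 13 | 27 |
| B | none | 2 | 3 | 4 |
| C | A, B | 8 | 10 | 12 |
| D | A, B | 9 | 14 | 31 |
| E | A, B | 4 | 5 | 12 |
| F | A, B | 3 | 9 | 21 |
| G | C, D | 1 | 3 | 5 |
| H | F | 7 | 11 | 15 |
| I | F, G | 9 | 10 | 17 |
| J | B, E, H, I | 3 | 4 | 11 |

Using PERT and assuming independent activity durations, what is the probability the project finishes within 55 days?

0.844

te_A = (11 + 4·13 + 27)/6 = 90/6 = 15; σ²_A = ((27−11)/6)² = 7.111
te_B = (2 + 4·3 + 4)/6 = 18/6 = 3; σ²_B = ((4−2)/6)² = 0.111
te_C = (8 + 4·10 + 12)/6 = 60/6 = 10; σ²_C = ((12−8)/6)² = 0.444
te_D = (9 + 4·14 + 31)/6 = 96/6 = 16; σ²_D = ((31−9)/6)² = 13.444
te_E = (4 + 4·5 + 12)/6 = 36/6 = 6; σ²_E = ((12−4)/6)² = 1.778
te_F = (3 + 4·9 + 21)/6 = 60/6 = 10; σ²_F = ((21−3)/6)² = 9.000
te_G = (1 + 4·3 + 5)/6 = 18/6 = 3; σ²_G = ((5−1)/6)² = 0.444
te_H = (7 + 4·11 + 15)/6 = 66/6 = 11; σ²_H = ((15−7)/6)² = 1.778
te_I = (9 + 4·10 + 17)/6 = 66/6 = 11; σ²_I = ((17−9)/6)² = 1.778
te_J = (3 + 4·4 + 11)/6 = 30/6 = 5; σ²_J = ((11−3)/6)² = 1.778

Forward pass:
ES_A = 0; EF_A = 15
ES_B = 0; EF_B = 3
ES_C = max(EF_A=15, EF_B=3) = 15; EF_C = 15+10 = 25
ES_D = max(EF_A=15, EF_B=3) = 15; EF_D = 15+16 = 31
ES_E = max(EF_A=15, EF_B=3) = 15; EF_E = 15+6 = 21
ES_F = max(EF_A=15, EF_B=3) = 15; EF_F = 15+10 = 25
ES_G = max(EF_C=25, EF_D=31) = 31; EF_G = 31+3 = 34
ES_H = 25; EF_H = 25+11 = 36
ES_I = max(EF_F=25, EF_G=34) = 34; EF_I = 34+11 = 45
ES_J = max(EF_B=3, EF_E=21, EF_H=36, EF_I=45) = 45; EF_J = 45+5 = 50
Expected project duration μ = 50 days. Critical path: A → D → G → I → J.

Variance along critical path = 7.111 + 13.444 + 0.444 + 1.778 + 1.778 = 24.556; σ = √24.556 = 4.955 days.
Z = (55 − 50) / 4.955 = 1.009
P(T ≤ 55) = Φ(1.009) ≈ 0.844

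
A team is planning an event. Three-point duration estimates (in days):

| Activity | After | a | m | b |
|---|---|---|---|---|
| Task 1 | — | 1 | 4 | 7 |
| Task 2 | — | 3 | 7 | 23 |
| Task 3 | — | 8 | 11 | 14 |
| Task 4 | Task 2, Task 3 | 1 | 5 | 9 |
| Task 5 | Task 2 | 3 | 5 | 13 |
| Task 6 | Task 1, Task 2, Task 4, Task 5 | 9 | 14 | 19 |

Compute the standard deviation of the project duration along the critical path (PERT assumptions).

te_Task 1 = (1 + 4·4 + 7)/6 = 24/6 = 4; σ²_Task 1 = ((7−1)/6)² = 1.000
te_Task 2 = (3 + 4·7 + 23)/6 = 54/6 = 9; σ²_Task 2 = ((23−3)/6)² = 11.111
te_Task 3 = (8 + 4·11 + 14)/6 = 66/6 = 11; σ²_Task 3 = ((14−8)/6)² = 1.000
te_Task 4 = (1 + 4·5 + 9)/6 = 30/6 = 5; σ²_Task 4 = ((9−1)/6)² = 1.778
te_Task 5 = (3 + 4·5 + 13)/6 = 36/6 = 6; σ²_Task 5 = ((13−3)/6)² = 2.778
te_Task 6 = (9 + 4·14 + 19)/6 = 84/6 = 14; σ²_Task 6 = ((19−9)/6)² = 2.778

Forward pass:
ES_Task 1 = 0; EF_Task 1 = 4
ES_Task 2 = 0; EF_Task 2 = 9
ES_Task 3 = 0; EF_Task 3 = 11
ES_Task 4 = max(EF_Task 2=9, EF_Task 3=11) = 11; EF_Task 4 = 11+5 = 16
ES_Task 5 = 9; EF_Task 5 = 9+6 = 15
ES_Task 6 = max(EF_Task 1=4, EF_Task 2=9, EF_Task 4=16, EF_Task 5=15) = 16; EF_Task 6 = 16+14 = 30
Expected project duration μ = 30 days. Critical path: Task 3 → Task 4 → Task 6.

Variance along critical path = 1.000 + 1.778 + 2.778 = 5.556
σ = √5.556 = 2.357 days

2.36 days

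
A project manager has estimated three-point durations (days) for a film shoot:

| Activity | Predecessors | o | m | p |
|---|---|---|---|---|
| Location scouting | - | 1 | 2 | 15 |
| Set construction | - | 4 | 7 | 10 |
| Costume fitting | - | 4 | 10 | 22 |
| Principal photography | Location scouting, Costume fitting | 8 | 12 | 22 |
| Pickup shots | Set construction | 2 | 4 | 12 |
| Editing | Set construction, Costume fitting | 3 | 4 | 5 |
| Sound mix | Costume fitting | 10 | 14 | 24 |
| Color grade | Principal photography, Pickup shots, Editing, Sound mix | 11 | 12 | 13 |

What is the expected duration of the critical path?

38 days

te_Location scouting = (1 + 4·2 + 15)/6 = 24/6 = 4
te_Set construction = (4 + 4·7 + 10)/6 = 42/6 = 7
te_Costume fitting = (4 + 4·10 + 22)/6 = 66/6 = 11
te_Principal photography = (8 + 4·12 + 22)/6 = 78/6 = 13
te_Pickup shots = (2 + 4·4 + 12)/6 = 30/6 = 5
te_Editing = (3 + 4·4 + 5)/6 = 24/6 = 4
te_Sound mix = (10 + 4·14 + 24)/6 = 90/6 = 15
te_Color grade = (11 + 4·12 + 13)/6 = 72/6 = 12

Forward pass:
ES_Location scouting = 0; EF_Location scouting = 4
ES_Set construction = 0; EF_Set construction = 7
ES_Costume fitting = 0; EF_Costume fitting = 11
ES_Principal photography = max(EF_Location scouting=4, EF_Costume fitting=11) = 11; EF_Principal photography = 11+13 = 24
ES_Pickup shots = 7; EF_Pickup shots = 7+5 = 12
ES_Editing = max(EF_Set construction=7, EF_Costume fitting=11) = 11; EF_Editing = 11+4 = 15
ES_Sound mix = 11; EF_Sound mix = 11+15 = 26
ES_Color grade = max(EF_Principal photography=24, EF_Pickup shots=12, EF_Editing=15, EF_Sound mix=26) = 26; EF_Color grade = 26+12 = 38
Expected project duration μ = 38 days. Critical path: Costume fitting → Sound mix → Color grade.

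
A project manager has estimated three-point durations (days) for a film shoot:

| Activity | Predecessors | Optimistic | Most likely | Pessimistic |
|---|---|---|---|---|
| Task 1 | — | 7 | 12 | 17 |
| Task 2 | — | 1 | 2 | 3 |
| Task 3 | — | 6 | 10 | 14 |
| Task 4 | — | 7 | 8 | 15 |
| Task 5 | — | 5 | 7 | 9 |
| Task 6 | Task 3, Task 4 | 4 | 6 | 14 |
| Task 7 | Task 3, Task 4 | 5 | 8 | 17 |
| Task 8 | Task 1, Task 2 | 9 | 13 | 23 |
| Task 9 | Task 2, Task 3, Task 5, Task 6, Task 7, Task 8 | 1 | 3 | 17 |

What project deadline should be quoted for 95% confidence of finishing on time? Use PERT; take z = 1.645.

te_Task 1 = (7 + 4·12 + 17)/6 = 72/6 = 12; σ²_Task 1 = ((17−7)/6)² = 2.778
te_Task 2 = (1 + 4·2 + 3)/6 = 12/6 = 2; σ²_Task 2 = ((3−1)/6)² = 0.111
te_Task 3 = (6 + 4·10 + 14)/6 = 60/6 = 10; σ²_Task 3 = ((14−6)/6)² = 1.778
te_Task 4 = (7 + 4·8 + 15)/6 = 54/6 = 9; σ²_Task 4 = ((15−7)/6)² = 1.778
te_Task 5 = (5 + 4·7 + 9)/6 = 42/6 = 7; σ²_Task 5 = ((9−5)/6)² = 0.444
te_Task 6 = (4 + 4·6 + 14)/6 = 42/6 = 7; σ²_Task 6 = ((14−4)/6)² = 2.778
te_Task 7 = (5 + 4·8 + 17)/6 = 54/6 = 9; σ²_Task 7 = ((17−5)/6)² = 4.000
te_Task 8 = (9 + 4·13 + 23)/6 = 84/6 = 14; σ²_Task 8 = ((23−9)/6)² = 5.444
te_Task 9 = (1 + 4·3 + 17)/6 = 30/6 = 5; σ²_Task 9 = ((17−1)/6)² = 7.111

Forward pass:
ES_Task 1 = 0; EF_Task 1 = 12
ES_Task 2 = 0; EF_Task 2 = 2
ES_Task 3 = 0; EF_Task 3 = 10
ES_Task 4 = 0; EF_Task 4 = 9
ES_Task 5 = 0; EF_Task 5 = 7
ES_Task 6 = max(EF_Task 3=10, EF_Task 4=9) = 10; EF_Task 6 = 10+7 = 17
ES_Task 7 = max(EF_Task 3=10, EF_Task 4=9) = 10; EF_Task 7 = 10+9 = 19
ES_Task 8 = max(EF_Task 1=12, EF_Task 2=2) = 12; EF_Task 8 = 12+14 = 26
ES_Task 9 = max(EF_Task 2=2, EF_Task 3=10, EF_Task 5=7, EF_Task 6=17, EF_Task 7=19, EF_Task 8=26) = 26; EF_Task 9 = 26+5 = 31
Expected project duration μ = 31 days. Critical path: Task 1 → Task 8 → Task 9.

Variance along critical path = 2.778 + 5.444 + 7.111 = 15.333; σ = 3.916 days.
D = μ + z·σ = 31 + 1.645·3.916 = 37.4 days

37.4 days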